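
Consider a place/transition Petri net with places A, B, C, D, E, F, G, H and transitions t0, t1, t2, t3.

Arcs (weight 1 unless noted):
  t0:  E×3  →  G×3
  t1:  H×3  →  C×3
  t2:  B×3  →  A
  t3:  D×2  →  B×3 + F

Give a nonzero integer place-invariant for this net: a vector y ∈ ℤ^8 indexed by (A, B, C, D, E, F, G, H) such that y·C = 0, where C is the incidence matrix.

y = (A:6, B:2, C:0, D:3, E:0, F:0, G:0, H:0)

Incidence matrix C (rows=places, cols=transitions):
       t0   t1   t2   t3
    A   0    0    1    0
    B   0    0   -3    3
    C   0    3    0    0
    D   0    0    0   -2
    E  -3    0    0    0
    F   0    0    0    1
    G   3    0    0    0
    H   0   -3    0    0

Candidate y = [6, 2, 0, 3, 0, 0, 0, 0]; check y·C column-wise:
  col t0: 6·0 + 2·0 + 3·0 + 0·-3 + 0·3 = 0
  col t1: 6·0 + 2·0 + 0·3 + 3·0 + 0·-3 = 0
  col t2: 6·1 + 2·-3 + 3·0 = 0
  col t3: 6·0 + 2·3 + 3·-2 + 0·1 = 0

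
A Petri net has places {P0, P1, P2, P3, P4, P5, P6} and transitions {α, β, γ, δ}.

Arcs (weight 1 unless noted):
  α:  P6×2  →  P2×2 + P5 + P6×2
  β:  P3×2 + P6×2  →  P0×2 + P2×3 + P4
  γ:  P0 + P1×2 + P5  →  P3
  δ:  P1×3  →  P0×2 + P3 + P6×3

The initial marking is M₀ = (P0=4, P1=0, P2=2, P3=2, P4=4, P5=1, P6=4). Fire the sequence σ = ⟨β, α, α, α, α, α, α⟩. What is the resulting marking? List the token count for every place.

(P0=6, P1=0, P2=17, P3=0, P4=5, P5=7, P6=2)

step 1: fire β:  (P0=4, P1=0, P2=2, P3=2, P4=4, P5=1, P6=4) → (P0=6, P1=0, P2=5, P3=0, P4=5, P5=1, P6=2)
step 2: fire α:  (P0=6, P1=0, P2=5, P3=0, P4=5, P5=1, P6=2) → (P0=6, P1=0, P2=7, P3=0, P4=5, P5=2, P6=2)
step 3: fire α:  (P0=6, P1=0, P2=7, P3=0, P4=5, P5=2, P6=2) → (P0=6, P1=0, P2=9, P3=0, P4=5, P5=3, P6=2)
step 4: fire α:  (P0=6, P1=0, P2=9, P3=0, P4=5, P5=3, P6=2) → (P0=6, P1=0, P2=11, P3=0, P4=5, P5=4, P6=2)
step 5: fire α:  (P0=6, P1=0, P2=11, P3=0, P4=5, P5=4, P6=2) → (P0=6, P1=0, P2=13, P3=0, P4=5, P5=5, P6=2)
step 6: fire α:  (P0=6, P1=0, P2=13, P3=0, P4=5, P5=5, P6=2) → (P0=6, P1=0, P2=15, P3=0, P4=5, P5=6, P6=2)
step 7: fire α:  (P0=6, P1=0, P2=15, P3=0, P4=5, P5=6, P6=2) → (P0=6, P1=0, P2=17, P3=0, P4=5, P5=7, P6=2)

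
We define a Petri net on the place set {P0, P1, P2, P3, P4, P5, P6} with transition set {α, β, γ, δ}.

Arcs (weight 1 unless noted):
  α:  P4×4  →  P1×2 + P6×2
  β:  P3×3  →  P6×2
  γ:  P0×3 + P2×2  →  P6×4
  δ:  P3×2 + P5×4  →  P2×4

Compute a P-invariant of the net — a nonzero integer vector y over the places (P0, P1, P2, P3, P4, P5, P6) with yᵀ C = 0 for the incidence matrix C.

Incidence matrix C (rows=places, cols=transitions):
        α    β    γ    δ
   P0   0    0   -3    0
   P1   2    0    0    0
   P2   0    0   -2    4
   P3   0   -3    0   -2
   P4  -4    0    0    0
   P5   0    0    0   -4
   P6   2    2    4    0

Candidate y = [0, 2, 0, 0, 1, 0, 0]; check y·C column-wise:
  col α: 2·2 + 1·-4 + 0·2 = 0
  col β: 2·0 + 0·-3 + 1·0 + 0·2 = 0
  col γ: 0·-3 + 2·0 + 0·-2 + 1·0 + 0·4 = 0
  col δ: 2·0 + 0·4 + 0·-2 + 1·0 + 0·-4 = 0

y = (P0:0, P1:2, P2:0, P3:0, P4:1, P5:0, P6:0)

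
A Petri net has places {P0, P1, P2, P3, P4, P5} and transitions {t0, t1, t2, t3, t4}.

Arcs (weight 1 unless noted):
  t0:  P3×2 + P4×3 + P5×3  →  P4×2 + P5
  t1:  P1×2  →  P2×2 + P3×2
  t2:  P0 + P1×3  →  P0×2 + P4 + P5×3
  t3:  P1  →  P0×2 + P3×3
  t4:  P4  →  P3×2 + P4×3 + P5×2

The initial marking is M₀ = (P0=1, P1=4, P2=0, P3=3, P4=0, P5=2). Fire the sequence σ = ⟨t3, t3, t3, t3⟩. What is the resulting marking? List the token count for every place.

step 1: fire t3:  (P0=1, P1=4, P2=0, P3=3, P4=0, P5=2) → (P0=3, P1=3, P2=0, P3=6, P4=0, P5=2)
step 2: fire t3:  (P0=3, P1=3, P2=0, P3=6, P4=0, P5=2) → (P0=5, P1=2, P2=0, P3=9, P4=0, P5=2)
step 3: fire t3:  (P0=5, P1=2, P2=0, P3=9, P4=0, P5=2) → (P0=7, P1=1, P2=0, P3=12, P4=0, P5=2)
step 4: fire t3:  (P0=7, P1=1, P2=0, P3=12, P4=0, P5=2) → (P0=9, P1=0, P2=0, P3=15, P4=0, P5=2)

(P0=9, P1=0, P2=0, P3=15, P4=0, P5=2)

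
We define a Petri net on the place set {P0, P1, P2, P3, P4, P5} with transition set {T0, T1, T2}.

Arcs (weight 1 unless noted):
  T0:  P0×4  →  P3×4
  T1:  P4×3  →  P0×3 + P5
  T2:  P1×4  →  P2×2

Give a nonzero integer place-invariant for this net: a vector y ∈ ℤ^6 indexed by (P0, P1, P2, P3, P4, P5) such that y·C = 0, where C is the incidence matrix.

y = (P0:0, P1:1, P2:2, P3:0, P4:0, P5:0)

Incidence matrix C (rows=places, cols=transitions):
       T0   T1   T2
   P0  -4    3    0
   P1   0    0   -4
   P2   0    0    2
   P3   4    0    0
   P4   0   -3    0
   P5   0    1    0

Candidate y = [0, 1, 2, 0, 0, 0]; check y·C column-wise:
  col T0: 0·-4 + 1·0 + 2·0 + 0·4 = 0
  col T1: 0·3 + 1·0 + 2·0 + 0·-3 + 0·1 = 0
  col T2: 1·-4 + 2·2 = 0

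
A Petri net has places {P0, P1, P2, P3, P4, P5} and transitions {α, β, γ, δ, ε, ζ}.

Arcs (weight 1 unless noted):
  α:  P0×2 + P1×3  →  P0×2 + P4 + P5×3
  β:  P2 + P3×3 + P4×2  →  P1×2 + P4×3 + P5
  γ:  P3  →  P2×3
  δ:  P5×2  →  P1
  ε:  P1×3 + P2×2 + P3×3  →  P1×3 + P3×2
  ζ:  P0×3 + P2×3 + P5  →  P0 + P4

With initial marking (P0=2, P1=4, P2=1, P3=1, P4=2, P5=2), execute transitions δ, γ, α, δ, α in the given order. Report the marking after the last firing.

(P0=2, P1=0, P2=4, P3=0, P4=4, P5=4)

step 1: fire δ:  (P0=2, P1=4, P2=1, P3=1, P4=2, P5=2) → (P0=2, P1=5, P2=1, P3=1, P4=2, P5=0)
step 2: fire γ:  (P0=2, P1=5, P2=1, P3=1, P4=2, P5=0) → (P0=2, P1=5, P2=4, P3=0, P4=2, P5=0)
step 3: fire α:  (P0=2, P1=5, P2=4, P3=0, P4=2, P5=0) → (P0=2, P1=2, P2=4, P3=0, P4=3, P5=3)
step 4: fire δ:  (P0=2, P1=2, P2=4, P3=0, P4=3, P5=3) → (P0=2, P1=3, P2=4, P3=0, P4=3, P5=1)
step 5: fire α:  (P0=2, P1=3, P2=4, P3=0, P4=3, P5=1) → (P0=2, P1=0, P2=4, P3=0, P4=4, P5=4)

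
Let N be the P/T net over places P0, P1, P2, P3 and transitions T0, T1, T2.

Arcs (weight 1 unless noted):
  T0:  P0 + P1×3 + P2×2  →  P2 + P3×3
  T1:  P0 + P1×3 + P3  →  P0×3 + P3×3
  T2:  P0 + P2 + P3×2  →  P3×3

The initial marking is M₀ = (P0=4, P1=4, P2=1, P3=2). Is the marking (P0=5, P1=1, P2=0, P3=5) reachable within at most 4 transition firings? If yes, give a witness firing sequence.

YES — reachable via ⟨T1, T2⟩ (2 firings)

step 1: fire T1:  (P0=4, P1=4, P2=1, P3=2) → (P0=6, P1=1, P2=1, P3=4)
step 2: fire T2:  (P0=6, P1=1, P2=1, P3=4) → (P0=5, P1=1, P2=0, P3=5)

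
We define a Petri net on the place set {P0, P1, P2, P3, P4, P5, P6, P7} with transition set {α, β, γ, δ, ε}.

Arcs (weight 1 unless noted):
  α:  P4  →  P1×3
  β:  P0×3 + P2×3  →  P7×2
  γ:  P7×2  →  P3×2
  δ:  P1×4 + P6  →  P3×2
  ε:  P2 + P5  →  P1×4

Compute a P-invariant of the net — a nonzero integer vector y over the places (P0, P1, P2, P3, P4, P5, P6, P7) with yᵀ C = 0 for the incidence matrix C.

y = (P0:1, P1:0, P2:-1, P3:0, P4:0, P5:1, P6:0, P7:0)

Incidence matrix C (rows=places, cols=transitions):
        α    β    γ    δ    ε
   P0   0   -3    0    0    0
   P1   3    0    0   -4    4
   P2   0   -3    0    0   -1
   P3   0    0    2    2    0
   P4  -1    0    0    0    0
   P5   0    0    0    0   -1
   P6   0    0    0   -1    0
   P7   0    2   -2    0    0

Candidate y = [1, 0, -1, 0, 0, 1, 0, 0]; check y·C column-wise:
  col α: 1·0 + 0·3 + -1·0 + 0·-1 + 1·0 = 0
  col β: 1·-3 + -1·-3 + 1·0 + 0·2 = 0
  col γ: 1·0 + -1·0 + 0·2 + 1·0 + 0·-2 = 0
  col δ: 1·0 + 0·-4 + -1·0 + 0·2 + 1·0 + 0·-1 = 0
  col ε: 1·0 + 0·4 + -1·-1 + 1·-1 = 0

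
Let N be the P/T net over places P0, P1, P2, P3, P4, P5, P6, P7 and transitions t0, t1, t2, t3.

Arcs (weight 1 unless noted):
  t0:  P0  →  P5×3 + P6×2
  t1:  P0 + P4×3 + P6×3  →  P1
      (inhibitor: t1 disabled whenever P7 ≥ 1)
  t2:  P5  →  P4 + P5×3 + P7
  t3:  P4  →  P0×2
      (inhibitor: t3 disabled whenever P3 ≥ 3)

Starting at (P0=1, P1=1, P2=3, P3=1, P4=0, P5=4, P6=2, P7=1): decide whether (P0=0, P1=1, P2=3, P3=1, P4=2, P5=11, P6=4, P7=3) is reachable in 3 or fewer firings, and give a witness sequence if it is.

step 1: fire t0:  (P0=1, P1=1, P2=3, P3=1, P4=0, P5=4, P6=2, P7=1) → (P0=0, P1=1, P2=3, P3=1, P4=0, P5=7, P6=4, P7=1)
step 2: fire t2:  (P0=0, P1=1, P2=3, P3=1, P4=0, P5=7, P6=4, P7=1) → (P0=0, P1=1, P2=3, P3=1, P4=1, P5=9, P6=4, P7=2)
step 3: fire t2:  (P0=0, P1=1, P2=3, P3=1, P4=1, P5=9, P6=4, P7=2) → (P0=0, P1=1, P2=3, P3=1, P4=2, P5=11, P6=4, P7=3)

YES — reachable via ⟨t0, t2, t2⟩ (3 firings)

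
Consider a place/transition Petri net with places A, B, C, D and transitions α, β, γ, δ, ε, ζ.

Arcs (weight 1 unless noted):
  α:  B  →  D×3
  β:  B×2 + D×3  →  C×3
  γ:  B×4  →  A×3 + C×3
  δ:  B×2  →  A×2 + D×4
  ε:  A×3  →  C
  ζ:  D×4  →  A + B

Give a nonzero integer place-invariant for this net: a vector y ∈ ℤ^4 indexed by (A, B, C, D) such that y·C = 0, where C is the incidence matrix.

y = (A:1, B:3, C:3, D:1)

Incidence matrix C (rows=places, cols=transitions):
        α    β    γ    δ    ε    ζ
    A   0    0    3    2   -3    1
    B  -1   -2   -4   -2    0    1
    C   0    3    3    0    1    0
    D   3   -3    0    4    0   -4

Candidate y = [1, 3, 3, 1]; check y·C column-wise:
  col α: 1·0 + 3·-1 + 3·0 + 1·3 = 0
  col β: 1·0 + 3·-2 + 3·3 + 1·-3 = 0
  col γ: 1·3 + 3·-4 + 3·3 + 1·0 = 0
  col δ: 1·2 + 3·-2 + 3·0 + 1·4 = 0
  col ε: 1·-3 + 3·0 + 3·1 + 1·0 = 0
  col ζ: 1·1 + 3·1 + 3·0 + 1·-4 = 0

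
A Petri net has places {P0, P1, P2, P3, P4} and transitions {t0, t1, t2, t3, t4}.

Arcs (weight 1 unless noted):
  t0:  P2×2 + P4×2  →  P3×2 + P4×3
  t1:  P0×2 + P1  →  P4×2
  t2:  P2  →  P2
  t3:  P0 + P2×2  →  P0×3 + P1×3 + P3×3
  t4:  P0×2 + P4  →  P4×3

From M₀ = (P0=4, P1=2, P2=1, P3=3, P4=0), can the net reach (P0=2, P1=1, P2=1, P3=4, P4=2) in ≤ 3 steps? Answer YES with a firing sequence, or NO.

NO — not reachable within 3 firings

depth 0: 1 marking
depth 1: 2 markings reached so far
depth 2: 4 markings reached so far
depth 3: 4 markings reached so far
(frontier empty at depth 3; search complete)
target is not among the 4 markings reachable within 3 steps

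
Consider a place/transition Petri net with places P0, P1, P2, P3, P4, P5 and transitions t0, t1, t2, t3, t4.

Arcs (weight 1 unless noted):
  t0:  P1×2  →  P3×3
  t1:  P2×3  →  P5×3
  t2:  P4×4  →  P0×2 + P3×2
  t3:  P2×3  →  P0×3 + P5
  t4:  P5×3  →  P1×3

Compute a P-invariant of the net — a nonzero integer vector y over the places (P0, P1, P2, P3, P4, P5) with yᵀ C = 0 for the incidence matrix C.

Incidence matrix C (rows=places, cols=transitions):
       t0   t1   t2   t3   t4
   P0   0    0    2    3    0
   P1  -2    0    0    0    3
   P2   0   -3    0   -3    0
   P3   3    0    2    0    0
   P4   0    0   -4    0    0
   P5   0    3    0    1   -3

Candidate y = [2, 3, 3, 2, 2, 3]; check y·C column-wise:
  col t0: 2·0 + 3·-2 + 3·0 + 2·3 + 2·0 + 3·0 = 0
  col t1: 2·0 + 3·0 + 3·-3 + 2·0 + 2·0 + 3·3 = 0
  col t2: 2·2 + 3·0 + 3·0 + 2·2 + 2·-4 + 3·0 = 0
  col t3: 2·3 + 3·0 + 3·-3 + 2·0 + 2·0 + 3·1 = 0
  col t4: 2·0 + 3·3 + 3·0 + 2·0 + 2·0 + 3·-3 = 0

y = (P0:2, P1:3, P2:3, P3:2, P4:2, P5:3)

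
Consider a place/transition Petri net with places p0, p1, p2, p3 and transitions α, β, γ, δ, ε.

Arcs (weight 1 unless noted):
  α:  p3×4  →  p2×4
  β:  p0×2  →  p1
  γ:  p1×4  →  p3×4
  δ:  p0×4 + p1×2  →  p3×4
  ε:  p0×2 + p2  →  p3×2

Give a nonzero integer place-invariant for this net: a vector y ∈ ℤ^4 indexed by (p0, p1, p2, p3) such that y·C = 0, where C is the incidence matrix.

Incidence matrix C (rows=places, cols=transitions):
        α    β    γ    δ    ε
   p0   0   -2    0   -4   -2
   p1   0    1   -4   -2    0
   p2   4    0    0    0   -1
   p3  -4    0    4    4    2

Candidate y = [1, 2, 2, 2]; check y·C column-wise:
  col α: 1·0 + 2·0 + 2·4 + 2·-4 = 0
  col β: 1·-2 + 2·1 + 2·0 + 2·0 = 0
  col γ: 1·0 + 2·-4 + 2·0 + 2·4 = 0
  col δ: 1·-4 + 2·-2 + 2·0 + 2·4 = 0
  col ε: 1·-2 + 2·0 + 2·-1 + 2·2 = 0

y = (p0:1, p1:2, p2:2, p3:2)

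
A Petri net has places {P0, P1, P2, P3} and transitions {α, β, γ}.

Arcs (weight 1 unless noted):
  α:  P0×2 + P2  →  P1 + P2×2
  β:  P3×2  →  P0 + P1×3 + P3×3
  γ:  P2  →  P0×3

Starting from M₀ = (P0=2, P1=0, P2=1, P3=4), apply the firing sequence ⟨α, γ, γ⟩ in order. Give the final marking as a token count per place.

(P0=6, P1=1, P2=0, P3=4)

step 1: fire α:  (P0=2, P1=0, P2=1, P3=4) → (P0=0, P1=1, P2=2, P3=4)
step 2: fire γ:  (P0=0, P1=1, P2=2, P3=4) → (P0=3, P1=1, P2=1, P3=4)
step 3: fire γ:  (P0=3, P1=1, P2=1, P3=4) → (P0=6, P1=1, P2=0, P3=4)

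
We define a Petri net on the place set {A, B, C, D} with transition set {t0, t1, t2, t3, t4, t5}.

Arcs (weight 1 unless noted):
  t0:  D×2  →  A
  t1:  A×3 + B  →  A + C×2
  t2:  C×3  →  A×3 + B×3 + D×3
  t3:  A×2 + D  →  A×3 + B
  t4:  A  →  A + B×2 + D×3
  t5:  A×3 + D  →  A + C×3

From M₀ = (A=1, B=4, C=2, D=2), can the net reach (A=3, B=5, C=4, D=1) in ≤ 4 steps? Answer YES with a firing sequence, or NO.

depth 0: 1 marking
depth 1: 3 markings reached so far
depth 2: 5 markings reached so far
depth 3: 9 markings reached so far
depth 4: 19 markings reached so far
target is not among the 19 markings reachable within 4 steps

NO — not reachable within 4 firings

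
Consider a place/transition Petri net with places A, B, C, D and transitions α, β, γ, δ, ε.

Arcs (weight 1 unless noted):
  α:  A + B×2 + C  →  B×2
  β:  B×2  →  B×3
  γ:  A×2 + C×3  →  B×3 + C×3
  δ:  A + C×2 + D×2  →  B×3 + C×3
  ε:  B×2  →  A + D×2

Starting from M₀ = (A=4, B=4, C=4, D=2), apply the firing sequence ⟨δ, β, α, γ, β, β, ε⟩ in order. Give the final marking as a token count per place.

(A=1, B=11, C=4, D=2)

step 1: fire δ:  (A=4, B=4, C=4, D=2) → (A=3, B=7, C=5, D=0)
step 2: fire β:  (A=3, B=7, C=5, D=0) → (A=3, B=8, C=5, D=0)
step 3: fire α:  (A=3, B=8, C=5, D=0) → (A=2, B=8, C=4, D=0)
step 4: fire γ:  (A=2, B=8, C=4, D=0) → (A=0, B=11, C=4, D=0)
step 5: fire β:  (A=0, B=11, C=4, D=0) → (A=0, B=12, C=4, D=0)
step 6: fire β:  (A=0, B=12, C=4, D=0) → (A=0, B=13, C=4, D=0)
step 7: fire ε:  (A=0, B=13, C=4, D=0) → (A=1, B=11, C=4, D=2)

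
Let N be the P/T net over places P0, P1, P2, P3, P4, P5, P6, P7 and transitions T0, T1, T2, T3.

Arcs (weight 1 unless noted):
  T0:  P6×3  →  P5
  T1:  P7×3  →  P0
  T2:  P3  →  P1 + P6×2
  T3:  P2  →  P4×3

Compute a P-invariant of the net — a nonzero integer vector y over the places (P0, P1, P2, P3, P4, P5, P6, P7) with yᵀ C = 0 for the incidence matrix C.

y = (P0:0, P1:1, P2:0, P3:1, P4:0, P5:0, P6:0, P7:0)

Incidence matrix C (rows=places, cols=transitions):
       T0   T1   T2   T3
   P0   0    1    0    0
   P1   0    0    1    0
   P2   0    0    0   -1
   P3   0    0   -1    0
   P4   0    0    0    3
   P5   1    0    0    0
   P6  -3    0    2    0
   P7   0   -3    0    0

Candidate y = [0, 1, 0, 1, 0, 0, 0, 0]; check y·C column-wise:
  col T0: 1·0 + 1·0 + 0·1 + 0·-3 = 0
  col T1: 0·1 + 1·0 + 1·0 + 0·-3 = 0
  col T2: 1·1 + 1·-1 + 0·2 = 0
  col T3: 1·0 + 0·-1 + 1·0 + 0·3 = 0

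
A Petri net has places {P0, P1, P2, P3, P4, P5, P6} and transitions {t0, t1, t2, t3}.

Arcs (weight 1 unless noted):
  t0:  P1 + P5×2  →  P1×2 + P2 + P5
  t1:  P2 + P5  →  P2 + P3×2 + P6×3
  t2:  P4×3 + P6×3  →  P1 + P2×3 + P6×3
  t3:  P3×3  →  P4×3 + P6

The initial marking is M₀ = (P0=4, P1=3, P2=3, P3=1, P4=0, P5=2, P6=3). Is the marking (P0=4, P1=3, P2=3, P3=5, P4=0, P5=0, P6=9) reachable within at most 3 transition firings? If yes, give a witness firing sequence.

YES — reachable via ⟨t1, t1⟩ (2 firings)

step 1: fire t1:  (P0=4, P1=3, P2=3, P3=1, P4=0, P5=2, P6=3) → (P0=4, P1=3, P2=3, P3=3, P4=0, P5=1, P6=6)
step 2: fire t1:  (P0=4, P1=3, P2=3, P3=3, P4=0, P5=1, P6=6) → (P0=4, P1=3, P2=3, P3=5, P4=0, P5=0, P6=9)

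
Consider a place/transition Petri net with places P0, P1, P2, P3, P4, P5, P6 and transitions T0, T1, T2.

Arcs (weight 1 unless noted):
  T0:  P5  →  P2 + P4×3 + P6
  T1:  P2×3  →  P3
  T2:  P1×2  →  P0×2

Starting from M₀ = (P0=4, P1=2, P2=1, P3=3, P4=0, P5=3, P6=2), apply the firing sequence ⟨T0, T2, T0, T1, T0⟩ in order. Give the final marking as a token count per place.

step 1: fire T0:  (P0=4, P1=2, P2=1, P3=3, P4=0, P5=3, P6=2) → (P0=4, P1=2, P2=2, P3=3, P4=3, P5=2, P6=3)
step 2: fire T2:  (P0=4, P1=2, P2=2, P3=3, P4=3, P5=2, P6=3) → (P0=6, P1=0, P2=2, P3=3, P4=3, P5=2, P6=3)
step 3: fire T0:  (P0=6, P1=0, P2=2, P3=3, P4=3, P5=2, P6=3) → (P0=6, P1=0, P2=3, P3=3, P4=6, P5=1, P6=4)
step 4: fire T1:  (P0=6, P1=0, P2=3, P3=3, P4=6, P5=1, P6=4) → (P0=6, P1=0, P2=0, P3=4, P4=6, P5=1, P6=4)
step 5: fire T0:  (P0=6, P1=0, P2=0, P3=4, P4=6, P5=1, P6=4) → (P0=6, P1=0, P2=1, P3=4, P4=9, P5=0, P6=5)

(P0=6, P1=0, P2=1, P3=4, P4=9, P5=0, P6=5)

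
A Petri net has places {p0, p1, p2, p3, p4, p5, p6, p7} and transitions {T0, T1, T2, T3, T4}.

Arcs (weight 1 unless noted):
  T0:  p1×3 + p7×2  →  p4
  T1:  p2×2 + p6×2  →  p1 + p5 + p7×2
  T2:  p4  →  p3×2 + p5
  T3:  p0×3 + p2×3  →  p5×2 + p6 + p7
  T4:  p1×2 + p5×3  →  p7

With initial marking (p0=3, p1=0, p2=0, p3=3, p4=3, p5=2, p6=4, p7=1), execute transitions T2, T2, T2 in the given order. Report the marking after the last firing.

(p0=3, p1=0, p2=0, p3=9, p4=0, p5=5, p6=4, p7=1)

step 1: fire T2:  (p0=3, p1=0, p2=0, p3=3, p4=3, p5=2, p6=4, p7=1) → (p0=3, p1=0, p2=0, p3=5, p4=2, p5=3, p6=4, p7=1)
step 2: fire T2:  (p0=3, p1=0, p2=0, p3=5, p4=2, p5=3, p6=4, p7=1) → (p0=3, p1=0, p2=0, p3=7, p4=1, p5=4, p6=4, p7=1)
step 3: fire T2:  (p0=3, p1=0, p2=0, p3=7, p4=1, p5=4, p6=4, p7=1) → (p0=3, p1=0, p2=0, p3=9, p4=0, p5=5, p6=4, p7=1)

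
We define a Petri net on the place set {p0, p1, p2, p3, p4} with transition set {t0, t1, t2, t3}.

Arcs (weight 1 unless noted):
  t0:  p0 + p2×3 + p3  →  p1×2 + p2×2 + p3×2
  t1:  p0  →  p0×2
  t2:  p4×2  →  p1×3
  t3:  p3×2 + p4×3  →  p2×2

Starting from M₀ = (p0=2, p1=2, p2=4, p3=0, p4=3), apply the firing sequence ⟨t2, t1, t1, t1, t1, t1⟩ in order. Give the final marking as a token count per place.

step 1: fire t2:  (p0=2, p1=2, p2=4, p3=0, p4=3) → (p0=2, p1=5, p2=4, p3=0, p4=1)
step 2: fire t1:  (p0=2, p1=5, p2=4, p3=0, p4=1) → (p0=3, p1=5, p2=4, p3=0, p4=1)
step 3: fire t1:  (p0=3, p1=5, p2=4, p3=0, p4=1) → (p0=4, p1=5, p2=4, p3=0, p4=1)
step 4: fire t1:  (p0=4, p1=5, p2=4, p3=0, p4=1) → (p0=5, p1=5, p2=4, p3=0, p4=1)
step 5: fire t1:  (p0=5, p1=5, p2=4, p3=0, p4=1) → (p0=6, p1=5, p2=4, p3=0, p4=1)
step 6: fire t1:  (p0=6, p1=5, p2=4, p3=0, p4=1) → (p0=7, p1=5, p2=4, p3=0, p4=1)

(p0=7, p1=5, p2=4, p3=0, p4=1)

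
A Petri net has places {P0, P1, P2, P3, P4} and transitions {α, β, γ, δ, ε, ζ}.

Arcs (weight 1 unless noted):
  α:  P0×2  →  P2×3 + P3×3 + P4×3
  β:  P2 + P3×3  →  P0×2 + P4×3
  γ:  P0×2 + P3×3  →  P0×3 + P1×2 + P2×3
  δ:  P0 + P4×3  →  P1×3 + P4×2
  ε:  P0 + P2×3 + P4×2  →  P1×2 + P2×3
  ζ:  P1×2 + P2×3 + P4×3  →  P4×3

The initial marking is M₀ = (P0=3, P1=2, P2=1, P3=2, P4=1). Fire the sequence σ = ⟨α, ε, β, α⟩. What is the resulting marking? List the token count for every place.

(P0=0, P1=4, P2=6, P3=5, P4=8)

step 1: fire α:  (P0=3, P1=2, P2=1, P3=2, P4=1) → (P0=1, P1=2, P2=4, P3=5, P4=4)
step 2: fire ε:  (P0=1, P1=2, P2=4, P3=5, P4=4) → (P0=0, P1=4, P2=4, P3=5, P4=2)
step 3: fire β:  (P0=0, P1=4, P2=4, P3=5, P4=2) → (P0=2, P1=4, P2=3, P3=2, P4=5)
step 4: fire α:  (P0=2, P1=4, P2=3, P3=2, P4=5) → (P0=0, P1=4, P2=6, P3=5, P4=8)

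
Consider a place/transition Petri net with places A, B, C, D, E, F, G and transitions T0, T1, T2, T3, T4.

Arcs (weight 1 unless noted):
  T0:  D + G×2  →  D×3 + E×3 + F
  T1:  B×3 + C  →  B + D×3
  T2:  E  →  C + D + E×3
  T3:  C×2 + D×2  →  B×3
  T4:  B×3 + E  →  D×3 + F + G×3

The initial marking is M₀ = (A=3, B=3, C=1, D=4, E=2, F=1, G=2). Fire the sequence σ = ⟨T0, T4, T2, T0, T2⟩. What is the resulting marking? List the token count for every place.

step 1: fire T0:  (A=3, B=3, C=1, D=4, E=2, F=1, G=2) → (A=3, B=3, C=1, D=6, E=5, F=2, G=0)
step 2: fire T4:  (A=3, B=3, C=1, D=6, E=5, F=2, G=0) → (A=3, B=0, C=1, D=9, E=4, F=3, G=3)
step 3: fire T2:  (A=3, B=0, C=1, D=9, E=4, F=3, G=3) → (A=3, B=0, C=2, D=10, E=6, F=3, G=3)
step 4: fire T0:  (A=3, B=0, C=2, D=10, E=6, F=3, G=3) → (A=3, B=0, C=2, D=12, E=9, F=4, G=1)
step 5: fire T2:  (A=3, B=0, C=2, D=12, E=9, F=4, G=1) → (A=3, B=0, C=3, D=13, E=11, F=4, G=1)

(A=3, B=0, C=3, D=13, E=11, F=4, G=1)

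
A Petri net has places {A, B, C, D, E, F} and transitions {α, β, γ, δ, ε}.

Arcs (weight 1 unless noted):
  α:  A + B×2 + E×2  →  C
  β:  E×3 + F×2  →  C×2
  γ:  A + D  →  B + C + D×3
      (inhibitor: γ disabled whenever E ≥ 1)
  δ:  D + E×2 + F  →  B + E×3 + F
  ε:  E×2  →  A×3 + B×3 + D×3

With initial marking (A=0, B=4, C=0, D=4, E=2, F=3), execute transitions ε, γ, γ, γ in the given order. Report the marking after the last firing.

(A=0, B=10, C=3, D=13, E=0, F=3)

step 1: fire ε:  (A=0, B=4, C=0, D=4, E=2, F=3) → (A=3, B=7, C=0, D=7, E=0, F=3)
step 2: fire γ:  (A=3, B=7, C=0, D=7, E=0, F=3) → (A=2, B=8, C=1, D=9, E=0, F=3)
step 3: fire γ:  (A=2, B=8, C=1, D=9, E=0, F=3) → (A=1, B=9, C=2, D=11, E=0, F=3)
step 4: fire γ:  (A=1, B=9, C=2, D=11, E=0, F=3) → (A=0, B=10, C=3, D=13, E=0, F=3)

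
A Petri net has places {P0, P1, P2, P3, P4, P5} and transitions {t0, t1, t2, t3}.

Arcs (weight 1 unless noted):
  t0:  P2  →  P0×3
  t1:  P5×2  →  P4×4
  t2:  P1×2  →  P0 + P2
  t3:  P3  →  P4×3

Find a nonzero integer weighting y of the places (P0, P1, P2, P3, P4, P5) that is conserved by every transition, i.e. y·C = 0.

y = (P0:1, P1:2, P2:3, P3:0, P4:0, P5:0)

Incidence matrix C (rows=places, cols=transitions):
       t0   t1   t2   t3
   P0   3    0    1    0
   P1   0    0   -2    0
   P2  -1    0    1    0
   P3   0    0    0   -1
   P4   0    4    0    3
   P5   0   -2    0    0

Candidate y = [1, 2, 3, 0, 0, 0]; check y·C column-wise:
  col t0: 1·3 + 2·0 + 3·-1 = 0
  col t1: 1·0 + 2·0 + 3·0 + 0·4 + 0·-2 = 0
  col t2: 1·1 + 2·-2 + 3·1 = 0
  col t3: 1·0 + 2·0 + 3·0 + 0·-1 + 0·3 = 0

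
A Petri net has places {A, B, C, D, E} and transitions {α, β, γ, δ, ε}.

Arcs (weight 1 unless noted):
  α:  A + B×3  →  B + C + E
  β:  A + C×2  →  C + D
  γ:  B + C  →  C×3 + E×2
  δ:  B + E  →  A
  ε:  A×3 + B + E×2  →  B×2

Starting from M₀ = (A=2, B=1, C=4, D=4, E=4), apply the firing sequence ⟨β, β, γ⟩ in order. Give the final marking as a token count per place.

step 1: fire β:  (A=2, B=1, C=4, D=4, E=4) → (A=1, B=1, C=3, D=5, E=4)
step 2: fire β:  (A=1, B=1, C=3, D=5, E=4) → (A=0, B=1, C=2, D=6, E=4)
step 3: fire γ:  (A=0, B=1, C=2, D=6, E=4) → (A=0, B=0, C=4, D=6, E=6)

(A=0, B=0, C=4, D=6, E=6)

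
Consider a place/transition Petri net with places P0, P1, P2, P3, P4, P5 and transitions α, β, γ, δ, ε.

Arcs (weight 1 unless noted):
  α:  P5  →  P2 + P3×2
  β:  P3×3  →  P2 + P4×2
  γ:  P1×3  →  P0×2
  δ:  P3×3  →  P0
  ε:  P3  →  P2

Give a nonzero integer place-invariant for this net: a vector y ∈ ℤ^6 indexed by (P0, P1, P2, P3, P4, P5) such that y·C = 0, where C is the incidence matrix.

Incidence matrix C (rows=places, cols=transitions):
        α    β    γ    δ    ε
   P0   0    0    2    1    0
   P1   0    0   -3    0    0
   P2   1    1    0    0    1
   P3   2   -3    0   -3   -1
   P4   0    2    0    0    0
   P5  -1    0    0    0    0

Candidate y = [3, 2, 1, 1, 1, 3]; check y·C column-wise:
  col α: 3·0 + 2·0 + 1·1 + 1·2 + 1·0 + 3·-1 = 0
  col β: 3·0 + 2·0 + 1·1 + 1·-3 + 1·2 + 3·0 = 0
  col γ: 3·2 + 2·-3 + 1·0 + 1·0 + 1·0 + 3·0 = 0
  col δ: 3·1 + 2·0 + 1·0 + 1·-3 + 1·0 + 3·0 = 0
  col ε: 3·0 + 2·0 + 1·1 + 1·-1 + 1·0 + 3·0 = 0

y = (P0:3, P1:2, P2:1, P3:1, P4:1, P5:3)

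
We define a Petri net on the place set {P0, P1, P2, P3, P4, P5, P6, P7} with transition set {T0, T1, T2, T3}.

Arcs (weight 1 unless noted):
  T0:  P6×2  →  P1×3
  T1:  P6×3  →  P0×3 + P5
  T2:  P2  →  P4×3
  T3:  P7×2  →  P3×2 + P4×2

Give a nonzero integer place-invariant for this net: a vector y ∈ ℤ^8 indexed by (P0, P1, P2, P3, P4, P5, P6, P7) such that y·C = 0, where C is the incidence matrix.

Incidence matrix C (rows=places, cols=transitions):
       T0   T1   T2   T3
   P0   0    3    0    0
   P1   3    0    0    0
   P2   0    0   -1    0
   P3   0    0    0    2
   P4   0    0    3    2
   P5   0    1    0    0
   P6  -2   -3    0    0
   P7   0    0    0   -2

Candidate y = [0, 0, 3, -1, 1, 0, 0, 0]; check y·C column-wise:
  col T0: 0·3 + 3·0 + -1·0 + 1·0 + 0·-2 = 0
  col T1: 0·3 + 3·0 + -1·0 + 1·0 + 0·1 + 0·-3 = 0
  col T2: 3·-1 + -1·0 + 1·3 = 0
  col T3: 3·0 + -1·2 + 1·2 + 0·-2 = 0

y = (P0:0, P1:0, P2:3, P3:-1, P4:1, P5:0, P6:0, P7:0)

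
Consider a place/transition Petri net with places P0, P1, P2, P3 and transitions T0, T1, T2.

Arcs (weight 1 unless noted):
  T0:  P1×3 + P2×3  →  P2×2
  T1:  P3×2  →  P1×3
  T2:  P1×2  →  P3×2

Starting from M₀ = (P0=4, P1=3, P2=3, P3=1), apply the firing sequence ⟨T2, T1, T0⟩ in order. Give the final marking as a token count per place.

step 1: fire T2:  (P0=4, P1=3, P2=3, P3=1) → (P0=4, P1=1, P2=3, P3=3)
step 2: fire T1:  (P0=4, P1=1, P2=3, P3=3) → (P0=4, P1=4, P2=3, P3=1)
step 3: fire T0:  (P0=4, P1=4, P2=3, P3=1) → (P0=4, P1=1, P2=2, P3=1)

(P0=4, P1=1, P2=2, P3=1)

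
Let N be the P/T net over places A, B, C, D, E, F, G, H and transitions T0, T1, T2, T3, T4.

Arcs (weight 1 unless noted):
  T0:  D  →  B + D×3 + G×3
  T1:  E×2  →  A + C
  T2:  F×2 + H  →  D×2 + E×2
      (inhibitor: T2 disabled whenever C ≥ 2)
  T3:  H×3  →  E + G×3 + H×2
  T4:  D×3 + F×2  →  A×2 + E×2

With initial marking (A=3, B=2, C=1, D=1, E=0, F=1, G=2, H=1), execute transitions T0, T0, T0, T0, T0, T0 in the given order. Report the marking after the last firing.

(A=3, B=8, C=1, D=13, E=0, F=1, G=20, H=1)

step 1: fire T0:  (A=3, B=2, C=1, D=1, E=0, F=1, G=2, H=1) → (A=3, B=3, C=1, D=3, E=0, F=1, G=5, H=1)
step 2: fire T0:  (A=3, B=3, C=1, D=3, E=0, F=1, G=5, H=1) → (A=3, B=4, C=1, D=5, E=0, F=1, G=8, H=1)
step 3: fire T0:  (A=3, B=4, C=1, D=5, E=0, F=1, G=8, H=1) → (A=3, B=5, C=1, D=7, E=0, F=1, G=11, H=1)
step 4: fire T0:  (A=3, B=5, C=1, D=7, E=0, F=1, G=11, H=1) → (A=3, B=6, C=1, D=9, E=0, F=1, G=14, H=1)
step 5: fire T0:  (A=3, B=6, C=1, D=9, E=0, F=1, G=14, H=1) → (A=3, B=7, C=1, D=11, E=0, F=1, G=17, H=1)
step 6: fire T0:  (A=3, B=7, C=1, D=11, E=0, F=1, G=17, H=1) → (A=3, B=8, C=1, D=13, E=0, F=1, G=20, H=1)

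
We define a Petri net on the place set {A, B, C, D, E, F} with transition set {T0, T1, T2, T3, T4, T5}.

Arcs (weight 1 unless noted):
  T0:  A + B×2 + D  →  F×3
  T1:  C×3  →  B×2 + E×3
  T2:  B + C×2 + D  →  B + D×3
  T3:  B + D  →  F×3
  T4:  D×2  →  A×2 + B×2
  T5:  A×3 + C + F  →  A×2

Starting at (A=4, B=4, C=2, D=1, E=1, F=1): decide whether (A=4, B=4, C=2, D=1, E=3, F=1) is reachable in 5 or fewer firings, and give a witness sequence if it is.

depth 0: 1 marking
depth 1: 5 markings reached so far
depth 2: 10 markings reached so far
depth 3: 16 markings reached so far
depth 4: 18 markings reached so far
depth 5: 18 markings reached so far
(frontier empty at depth 5; search complete)
target is not among the 18 markings reachable within 5 steps

NO — not reachable within 5 firings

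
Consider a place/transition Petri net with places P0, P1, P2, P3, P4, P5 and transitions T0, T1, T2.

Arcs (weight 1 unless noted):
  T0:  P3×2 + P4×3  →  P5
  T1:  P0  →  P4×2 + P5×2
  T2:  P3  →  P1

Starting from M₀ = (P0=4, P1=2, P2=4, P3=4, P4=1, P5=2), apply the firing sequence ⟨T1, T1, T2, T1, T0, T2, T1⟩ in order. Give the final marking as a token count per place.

step 1: fire T1:  (P0=4, P1=2, P2=4, P3=4, P4=1, P5=2) → (P0=3, P1=2, P2=4, P3=4, P4=3, P5=4)
step 2: fire T1:  (P0=3, P1=2, P2=4, P3=4, P4=3, P5=4) → (P0=2, P1=2, P2=4, P3=4, P4=5, P5=6)
step 3: fire T2:  (P0=2, P1=2, P2=4, P3=4, P4=5, P5=6) → (P0=2, P1=3, P2=4, P3=3, P4=5, P5=6)
step 4: fire T1:  (P0=2, P1=3, P2=4, P3=3, P4=5, P5=6) → (P0=1, P1=3, P2=4, P3=3, P4=7, P5=8)
step 5: fire T0:  (P0=1, P1=3, P2=4, P3=3, P4=7, P5=8) → (P0=1, P1=3, P2=4, P3=1, P4=4, P5=9)
step 6: fire T2:  (P0=1, P1=3, P2=4, P3=1, P4=4, P5=9) → (P0=1, P1=4, P2=4, P3=0, P4=4, P5=9)
step 7: fire T1:  (P0=1, P1=4, P2=4, P3=0, P4=4, P5=9) → (P0=0, P1=4, P2=4, P3=0, P4=6, P5=11)

(P0=0, P1=4, P2=4, P3=0, P4=6, P5=11)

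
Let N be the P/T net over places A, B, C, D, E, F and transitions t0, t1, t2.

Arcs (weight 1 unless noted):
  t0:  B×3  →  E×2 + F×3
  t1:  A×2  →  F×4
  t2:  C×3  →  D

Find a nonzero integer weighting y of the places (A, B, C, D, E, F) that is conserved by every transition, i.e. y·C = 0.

y = (A:0, B:0, C:1, D:3, E:0, F:0)

Incidence matrix C (rows=places, cols=transitions):
       t0   t1   t2
    A   0   -2    0
    B  -3    0    0
    C   0    0   -3
    D   0    0    1
    E   2    0    0
    F   3    4    0

Candidate y = [0, 0, 1, 3, 0, 0]; check y·C column-wise:
  col t0: 0·-3 + 1·0 + 3·0 + 0·2 + 0·3 = 0
  col t1: 0·-2 + 1·0 + 3·0 + 0·4 = 0
  col t2: 1·-3 + 3·1 = 0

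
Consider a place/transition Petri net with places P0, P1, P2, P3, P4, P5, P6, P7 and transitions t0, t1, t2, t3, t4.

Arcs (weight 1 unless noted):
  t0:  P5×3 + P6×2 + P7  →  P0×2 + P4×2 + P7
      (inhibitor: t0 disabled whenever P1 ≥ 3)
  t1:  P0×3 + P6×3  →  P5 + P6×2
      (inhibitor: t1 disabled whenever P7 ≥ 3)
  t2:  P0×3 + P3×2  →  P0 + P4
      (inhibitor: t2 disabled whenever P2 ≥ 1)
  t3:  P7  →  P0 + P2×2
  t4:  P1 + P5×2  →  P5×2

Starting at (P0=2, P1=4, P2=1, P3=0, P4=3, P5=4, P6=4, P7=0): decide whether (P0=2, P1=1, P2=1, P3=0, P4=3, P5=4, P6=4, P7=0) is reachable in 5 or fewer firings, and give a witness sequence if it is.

YES — reachable via ⟨t4, t4, t4⟩ (3 firings)

step 1: fire t4:  (P0=2, P1=4, P2=1, P3=0, P4=3, P5=4, P6=4, P7=0) → (P0=2, P1=3, P2=1, P3=0, P4=3, P5=4, P6=4, P7=0)
step 2: fire t4:  (P0=2, P1=3, P2=1, P3=0, P4=3, P5=4, P6=4, P7=0) → (P0=2, P1=2, P2=1, P3=0, P4=3, P5=4, P6=4, P7=0)
step 3: fire t4:  (P0=2, P1=2, P2=1, P3=0, P4=3, P5=4, P6=4, P7=0) → (P0=2, P1=1, P2=1, P3=0, P4=3, P5=4, P6=4, P7=0)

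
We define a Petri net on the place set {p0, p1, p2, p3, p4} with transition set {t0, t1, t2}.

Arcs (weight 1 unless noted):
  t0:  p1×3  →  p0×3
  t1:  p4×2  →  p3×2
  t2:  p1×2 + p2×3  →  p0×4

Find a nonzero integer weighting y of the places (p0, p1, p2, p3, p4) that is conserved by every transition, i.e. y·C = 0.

Incidence matrix C (rows=places, cols=transitions):
       t0   t1   t2
   p0   3    0    4
   p1  -3    0   -2
   p2   0    0   -3
   p3   0    2    0
   p4   0   -2    0

Candidate y = [3, 3, 2, 0, 0]; check y·C column-wise:
  col t0: 3·3 + 3·-3 + 2·0 = 0
  col t1: 3·0 + 3·0 + 2·0 + 0·2 + 0·-2 = 0
  col t2: 3·4 + 3·-2 + 2·-3 = 0

y = (p0:3, p1:3, p2:2, p3:0, p4:0)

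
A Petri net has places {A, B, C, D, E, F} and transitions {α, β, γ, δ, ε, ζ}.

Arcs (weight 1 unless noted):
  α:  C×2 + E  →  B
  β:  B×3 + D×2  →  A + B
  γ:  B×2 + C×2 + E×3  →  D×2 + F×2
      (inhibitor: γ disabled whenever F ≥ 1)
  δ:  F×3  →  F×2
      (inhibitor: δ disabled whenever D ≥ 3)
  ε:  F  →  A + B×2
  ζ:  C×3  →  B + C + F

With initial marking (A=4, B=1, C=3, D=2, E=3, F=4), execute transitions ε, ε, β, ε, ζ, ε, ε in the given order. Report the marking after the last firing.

(A=10, B=10, C=1, D=0, E=3, F=0)

step 1: fire ε:  (A=4, B=1, C=3, D=2, E=3, F=4) → (A=5, B=3, C=3, D=2, E=3, F=3)
step 2: fire ε:  (A=5, B=3, C=3, D=2, E=3, F=3) → (A=6, B=5, C=3, D=2, E=3, F=2)
step 3: fire β:  (A=6, B=5, C=3, D=2, E=3, F=2) → (A=7, B=3, C=3, D=0, E=3, F=2)
step 4: fire ε:  (A=7, B=3, C=3, D=0, E=3, F=2) → (A=8, B=5, C=3, D=0, E=3, F=1)
step 5: fire ζ:  (A=8, B=5, C=3, D=0, E=3, F=1) → (A=8, B=6, C=1, D=0, E=3, F=2)
step 6: fire ε:  (A=8, B=6, C=1, D=0, E=3, F=2) → (A=9, B=8, C=1, D=0, E=3, F=1)
step 7: fire ε:  (A=9, B=8, C=1, D=0, E=3, F=1) → (A=10, B=10, C=1, D=0, E=3, F=0)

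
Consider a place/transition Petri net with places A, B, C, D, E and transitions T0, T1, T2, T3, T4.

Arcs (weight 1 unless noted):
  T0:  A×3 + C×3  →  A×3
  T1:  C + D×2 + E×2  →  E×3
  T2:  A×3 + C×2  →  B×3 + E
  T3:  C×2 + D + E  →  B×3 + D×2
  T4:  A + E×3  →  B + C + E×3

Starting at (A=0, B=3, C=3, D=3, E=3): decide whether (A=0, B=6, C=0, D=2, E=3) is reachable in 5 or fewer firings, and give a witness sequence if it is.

step 1: fire T1:  (A=0, B=3, C=3, D=3, E=3) → (A=0, B=3, C=2, D=1, E=4)
step 2: fire T3:  (A=0, B=3, C=2, D=1, E=4) → (A=0, B=6, C=0, D=2, E=3)

YES — reachable via ⟨T1, T3⟩ (2 firings)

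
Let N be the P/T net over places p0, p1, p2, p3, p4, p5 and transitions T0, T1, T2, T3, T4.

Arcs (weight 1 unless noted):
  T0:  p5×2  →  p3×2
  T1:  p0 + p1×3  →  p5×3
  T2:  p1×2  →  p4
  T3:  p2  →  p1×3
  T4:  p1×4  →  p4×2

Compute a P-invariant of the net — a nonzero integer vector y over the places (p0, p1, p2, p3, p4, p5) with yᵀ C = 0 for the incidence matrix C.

Incidence matrix C (rows=places, cols=transitions):
       T0   T1   T2   T3   T4
   p0   0   -1    0    0    0
   p1   0   -3   -2    3   -4
   p2   0    0    0   -1    0
   p3   2    0    0    0    0
   p4   0    0    1    0    2
   p5  -2    3    0    0    0

Candidate y = [3, -1, -3, 0, -2, 0]; check y·C column-wise:
  col T0: 3·0 + -1·0 + -3·0 + 0·2 + -2·0 + 0·-2 = 0
  col T1: 3·-1 + -1·-3 + -3·0 + -2·0 + 0·3 = 0
  col T2: 3·0 + -1·-2 + -3·0 + -2·1 = 0
  col T3: 3·0 + -1·3 + -3·-1 + -2·0 = 0
  col T4: 3·0 + -1·-4 + -3·0 + -2·2 = 0

y = (p0:3, p1:-1, p2:-3, p3:0, p4:-2, p5:0)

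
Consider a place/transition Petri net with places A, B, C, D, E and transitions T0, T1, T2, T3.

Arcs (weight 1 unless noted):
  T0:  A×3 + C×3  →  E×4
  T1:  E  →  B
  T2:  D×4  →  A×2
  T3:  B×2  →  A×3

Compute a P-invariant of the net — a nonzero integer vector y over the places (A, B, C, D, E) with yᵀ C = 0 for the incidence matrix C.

y = (A:2, B:3, C:2, D:1, E:3)

Incidence matrix C (rows=places, cols=transitions):
       T0   T1   T2   T3
    A  -3    0    2    3
    B   0    1    0   -2
    C  -3    0    0    0
    D   0    0   -4    0
    E   4   -1    0    0

Candidate y = [2, 3, 2, 1, 3]; check y·C column-wise:
  col T0: 2·-3 + 3·0 + 2·-3 + 1·0 + 3·4 = 0
  col T1: 2·0 + 3·1 + 2·0 + 1·0 + 3·-1 = 0
  col T2: 2·2 + 3·0 + 2·0 + 1·-4 + 3·0 = 0
  col T3: 2·3 + 3·-2 + 2·0 + 1·0 + 3·0 = 0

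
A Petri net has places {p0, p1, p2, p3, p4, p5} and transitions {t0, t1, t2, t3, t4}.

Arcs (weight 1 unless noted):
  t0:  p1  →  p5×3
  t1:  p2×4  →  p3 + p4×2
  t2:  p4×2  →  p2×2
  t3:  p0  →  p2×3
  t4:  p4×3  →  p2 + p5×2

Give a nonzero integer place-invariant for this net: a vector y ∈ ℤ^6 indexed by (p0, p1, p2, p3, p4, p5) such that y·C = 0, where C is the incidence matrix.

Incidence matrix C (rows=places, cols=transitions):
       t0   t1   t2   t3   t4
   p0   0    0    0   -1    0
   p1  -1    0    0    0    0
   p2   0   -4    2    3    1
   p3   0    1    0    0    0
   p4   0    2   -2    0   -3
   p5   3    0    0    0    2

Candidate y = [3, 3, 1, 2, 1, 1]; check y·C column-wise:
  col t0: 3·0 + 3·-1 + 1·0 + 2·0 + 1·0 + 1·3 = 0
  col t1: 3·0 + 3·0 + 1·-4 + 2·1 + 1·2 + 1·0 = 0
  col t2: 3·0 + 3·0 + 1·2 + 2·0 + 1·-2 + 1·0 = 0
  col t3: 3·-1 + 3·0 + 1·3 + 2·0 + 1·0 + 1·0 = 0
  col t4: 3·0 + 3·0 + 1·1 + 2·0 + 1·-3 + 1·2 = 0

y = (p0:3, p1:3, p2:1, p3:2, p4:1, p5:1)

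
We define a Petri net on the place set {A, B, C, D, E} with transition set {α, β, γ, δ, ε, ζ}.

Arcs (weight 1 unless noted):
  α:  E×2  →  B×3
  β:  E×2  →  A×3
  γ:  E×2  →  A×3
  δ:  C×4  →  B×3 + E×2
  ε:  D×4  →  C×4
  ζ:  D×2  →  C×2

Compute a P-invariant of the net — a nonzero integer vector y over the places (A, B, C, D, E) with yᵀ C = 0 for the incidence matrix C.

y = (A:2, B:2, C:3, D:3, E:3)

Incidence matrix C (rows=places, cols=transitions):
        α    β    γ    δ    ε    ζ
    A   0    3    3    0    0    0
    B   3    0    0    3    0    0
    C   0    0    0   -4    4    2
    D   0    0    0    0   -4   -2
    E  -2   -2   -2    2    0    0

Candidate y = [2, 2, 3, 3, 3]; check y·C column-wise:
  col α: 2·0 + 2·3 + 3·0 + 3·0 + 3·-2 = 0
  col β: 2·3 + 2·0 + 3·0 + 3·0 + 3·-2 = 0
  col γ: 2·3 + 2·0 + 3·0 + 3·0 + 3·-2 = 0
  col δ: 2·0 + 2·3 + 3·-4 + 3·0 + 3·2 = 0
  col ε: 2·0 + 2·0 + 3·4 + 3·-4 + 3·0 = 0
  col ζ: 2·0 + 2·0 + 3·2 + 3·-2 + 3·0 = 0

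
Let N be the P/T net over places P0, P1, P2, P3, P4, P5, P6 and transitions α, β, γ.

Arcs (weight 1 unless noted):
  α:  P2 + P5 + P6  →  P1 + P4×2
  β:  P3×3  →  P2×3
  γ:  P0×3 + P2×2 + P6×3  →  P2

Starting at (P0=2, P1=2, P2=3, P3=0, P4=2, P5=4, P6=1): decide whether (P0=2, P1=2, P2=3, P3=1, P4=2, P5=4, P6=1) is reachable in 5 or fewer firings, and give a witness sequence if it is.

NO — not reachable within 5 firings

depth 0: 1 marking
depth 1: 2 markings reached so far
depth 2: 2 markings reached so far
(frontier empty at depth 2; search complete)
target is not among the 2 markings reachable within 5 steps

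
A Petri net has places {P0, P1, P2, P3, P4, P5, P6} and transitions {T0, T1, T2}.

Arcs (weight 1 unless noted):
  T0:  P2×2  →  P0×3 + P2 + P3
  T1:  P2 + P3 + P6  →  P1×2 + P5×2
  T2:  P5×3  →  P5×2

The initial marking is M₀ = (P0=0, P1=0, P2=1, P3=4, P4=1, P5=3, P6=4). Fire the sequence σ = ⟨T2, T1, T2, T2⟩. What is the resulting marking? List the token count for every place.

(P0=0, P1=2, P2=0, P3=3, P4=1, P5=2, P6=3)

step 1: fire T2:  (P0=0, P1=0, P2=1, P3=4, P4=1, P5=3, P6=4) → (P0=0, P1=0, P2=1, P3=4, P4=1, P5=2, P6=4)
step 2: fire T1:  (P0=0, P1=0, P2=1, P3=4, P4=1, P5=2, P6=4) → (P0=0, P1=2, P2=0, P3=3, P4=1, P5=4, P6=3)
step 3: fire T2:  (P0=0, P1=2, P2=0, P3=3, P4=1, P5=4, P6=3) → (P0=0, P1=2, P2=0, P3=3, P4=1, P5=3, P6=3)
step 4: fire T2:  (P0=0, P1=2, P2=0, P3=3, P4=1, P5=3, P6=3) → (P0=0, P1=2, P2=0, P3=3, P4=1, P5=2, P6=3)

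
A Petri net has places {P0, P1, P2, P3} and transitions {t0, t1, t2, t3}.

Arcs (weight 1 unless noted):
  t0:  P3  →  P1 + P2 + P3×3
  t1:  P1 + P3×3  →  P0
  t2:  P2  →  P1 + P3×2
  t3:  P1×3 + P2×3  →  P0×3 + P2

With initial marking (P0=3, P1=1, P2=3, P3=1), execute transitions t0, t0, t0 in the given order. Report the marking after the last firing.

(P0=3, P1=4, P2=6, P3=7)

step 1: fire t0:  (P0=3, P1=1, P2=3, P3=1) → (P0=3, P1=2, P2=4, P3=3)
step 2: fire t0:  (P0=3, P1=2, P2=4, P3=3) → (P0=3, P1=3, P2=5, P3=5)
step 3: fire t0:  (P0=3, P1=3, P2=5, P3=5) → (P0=3, P1=4, P2=6, P3=7)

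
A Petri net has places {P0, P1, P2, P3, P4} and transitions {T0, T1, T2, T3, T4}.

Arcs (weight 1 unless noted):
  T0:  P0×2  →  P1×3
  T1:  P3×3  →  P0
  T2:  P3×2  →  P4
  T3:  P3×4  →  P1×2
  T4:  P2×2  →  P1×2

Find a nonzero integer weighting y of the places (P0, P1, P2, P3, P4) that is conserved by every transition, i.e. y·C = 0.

y = (P0:3, P1:2, P2:2, P3:1, P4:2)

Incidence matrix C (rows=places, cols=transitions):
       T0   T1   T2   T3   T4
   P0  -2    1    0    0    0
   P1   3    0    0    2    2
   P2   0    0    0    0   -2
   P3   0   -3   -2   -4    0
   P4   0    0    1    0    0

Candidate y = [3, 2, 2, 1, 2]; check y·C column-wise:
  col T0: 3·-2 + 2·3 + 2·0 + 1·0 + 2·0 = 0
  col T1: 3·1 + 2·0 + 2·0 + 1·-3 + 2·0 = 0
  col T2: 3·0 + 2·0 + 2·0 + 1·-2 + 2·1 = 0
  col T3: 3·0 + 2·2 + 2·0 + 1·-4 + 2·0 = 0
  col T4: 3·0 + 2·2 + 2·-2 + 1·0 + 2·0 = 0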